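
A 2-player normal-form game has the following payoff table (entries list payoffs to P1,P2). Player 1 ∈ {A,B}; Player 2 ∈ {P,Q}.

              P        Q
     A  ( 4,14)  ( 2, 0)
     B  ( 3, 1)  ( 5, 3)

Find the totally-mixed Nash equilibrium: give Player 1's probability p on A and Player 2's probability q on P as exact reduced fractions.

p=1/8, q=3/4

P1 indiff ⇒ q·4+(1-q)·2 = q·3+(1-q)·5 ⇒ q(1) = (1-q)(3) ⇒ q = 3/4
P2 indiff ⇒ p·14+(1-p)·1 = p·0+(1-p)·3 ⇒ p(14) = (1-p)(2) ⇒ p = 1/8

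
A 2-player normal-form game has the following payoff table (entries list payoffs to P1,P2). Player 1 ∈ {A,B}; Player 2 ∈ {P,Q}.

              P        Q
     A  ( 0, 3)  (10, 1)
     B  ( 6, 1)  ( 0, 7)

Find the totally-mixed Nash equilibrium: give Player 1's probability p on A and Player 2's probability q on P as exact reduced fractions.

P1 indiff ⇒ q·0+(1-q)·10 = q·6+(1-q)·0 ⇒ q(-6) = (1-q)(-10) ⇒ q = 5/8
P2 indiff ⇒ p·3+(1-p)·1 = p·1+(1-p)·7 ⇒ p(2) = (1-p)(6) ⇒ p = 3/4

P1 mixes 3/4 on A; P2 mixes 5/8 on P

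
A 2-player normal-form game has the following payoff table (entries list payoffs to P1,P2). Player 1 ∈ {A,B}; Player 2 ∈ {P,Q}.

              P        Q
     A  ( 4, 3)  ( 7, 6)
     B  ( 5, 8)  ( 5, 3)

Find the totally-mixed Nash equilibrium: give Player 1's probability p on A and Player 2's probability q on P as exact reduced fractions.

P1 indiff ⇒ q·4+(1-q)·7 = q·5+(1-q)·5 ⇒ q(-1) = (1-q)(-2) ⇒ q = 2/3
P2 indiff ⇒ p·3+(1-p)·8 = p·6+(1-p)·3 ⇒ p(-3) = (1-p)(-5) ⇒ p = 5/8

p=5/8, q=2/3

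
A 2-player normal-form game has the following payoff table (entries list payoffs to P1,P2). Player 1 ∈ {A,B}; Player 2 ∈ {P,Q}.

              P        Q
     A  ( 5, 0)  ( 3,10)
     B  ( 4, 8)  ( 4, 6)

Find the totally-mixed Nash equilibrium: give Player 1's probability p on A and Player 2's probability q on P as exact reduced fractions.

P1 indiff ⇒ q·5+(1-q)·3 = q·4+(1-q)·4 ⇒ q(1) = (1-q)(1) ⇒ q = 1/2
P2 indiff ⇒ p·0+(1-p)·8 = p·10+(1-p)·6 ⇒ p(-10) = (1-p)(-2) ⇒ p = 1/6

p=1/6, q=1/2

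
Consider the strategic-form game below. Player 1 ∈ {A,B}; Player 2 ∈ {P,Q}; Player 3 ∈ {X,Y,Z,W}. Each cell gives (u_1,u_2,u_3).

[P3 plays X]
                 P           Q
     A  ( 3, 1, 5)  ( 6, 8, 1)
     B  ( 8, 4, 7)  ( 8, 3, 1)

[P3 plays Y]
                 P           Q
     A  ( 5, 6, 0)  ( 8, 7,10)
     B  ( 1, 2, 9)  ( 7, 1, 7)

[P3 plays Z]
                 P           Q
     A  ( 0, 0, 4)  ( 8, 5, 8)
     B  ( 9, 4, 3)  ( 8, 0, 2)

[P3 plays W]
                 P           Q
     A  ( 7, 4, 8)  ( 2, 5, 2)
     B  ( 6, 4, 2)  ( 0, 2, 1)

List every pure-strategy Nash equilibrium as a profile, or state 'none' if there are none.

(A,P,X): not NE [P1→B gives 8>3; P2→Q gives 8>1; P3→W gives 8>5]
(A,P,Y): not NE [P2→Q gives 7>6; P3→W gives 8>0]
(A,P,Z): not NE [P1→B gives 9>0; P2→Q gives 5>0; P3→W gives 8>4]
(A,P,W): not NE [P2→Q gives 5>4]
(A,Q,X): not NE [P1→B gives 8>6; P3→Y gives 10>1]
(A,Q,Y): NE
(A,Q,Z): not NE [P3→Y gives 10>8]
(A,Q,W): not NE [P3→Y gives 10>2]
(B,P,X): not NE [P3→Y gives 9>7]
(B,P,Y): not NE [P1→A gives 5>1]
(B,P,Z): not NE [P3→Y gives 9>3]
(B,P,W): not NE [P1→A gives 7>6; P3→Y gives 9>2]
(B,Q,X): not NE [P2→P gives 4>3; P3→Y gives 7>1]
(B,Q,Y): not NE [P1→A gives 8>7; P2→P gives 2>1]
(B,Q,Z): not NE [P2→P gives 4>0; P3→Y gives 7>2]
(B,Q,W): not NE [P1→A gives 2>0; P2→P gives 4>2; P3→Y gives 7>1]

PSNE = {(A,Q,Y)}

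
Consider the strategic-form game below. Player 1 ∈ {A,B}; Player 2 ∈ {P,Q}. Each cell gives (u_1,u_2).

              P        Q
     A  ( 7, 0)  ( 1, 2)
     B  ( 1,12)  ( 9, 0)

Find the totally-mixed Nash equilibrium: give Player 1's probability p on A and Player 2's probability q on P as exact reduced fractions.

p=6/7, q=4/7

P1 indiff ⇒ q·7+(1-q)·1 = q·1+(1-q)·9 ⇒ q(6) = (1-q)(8) ⇒ q = 4/7
P2 indiff ⇒ p·0+(1-p)·12 = p·2+(1-p)·0 ⇒ p(-2) = (1-p)(-12) ⇒ p = 6/7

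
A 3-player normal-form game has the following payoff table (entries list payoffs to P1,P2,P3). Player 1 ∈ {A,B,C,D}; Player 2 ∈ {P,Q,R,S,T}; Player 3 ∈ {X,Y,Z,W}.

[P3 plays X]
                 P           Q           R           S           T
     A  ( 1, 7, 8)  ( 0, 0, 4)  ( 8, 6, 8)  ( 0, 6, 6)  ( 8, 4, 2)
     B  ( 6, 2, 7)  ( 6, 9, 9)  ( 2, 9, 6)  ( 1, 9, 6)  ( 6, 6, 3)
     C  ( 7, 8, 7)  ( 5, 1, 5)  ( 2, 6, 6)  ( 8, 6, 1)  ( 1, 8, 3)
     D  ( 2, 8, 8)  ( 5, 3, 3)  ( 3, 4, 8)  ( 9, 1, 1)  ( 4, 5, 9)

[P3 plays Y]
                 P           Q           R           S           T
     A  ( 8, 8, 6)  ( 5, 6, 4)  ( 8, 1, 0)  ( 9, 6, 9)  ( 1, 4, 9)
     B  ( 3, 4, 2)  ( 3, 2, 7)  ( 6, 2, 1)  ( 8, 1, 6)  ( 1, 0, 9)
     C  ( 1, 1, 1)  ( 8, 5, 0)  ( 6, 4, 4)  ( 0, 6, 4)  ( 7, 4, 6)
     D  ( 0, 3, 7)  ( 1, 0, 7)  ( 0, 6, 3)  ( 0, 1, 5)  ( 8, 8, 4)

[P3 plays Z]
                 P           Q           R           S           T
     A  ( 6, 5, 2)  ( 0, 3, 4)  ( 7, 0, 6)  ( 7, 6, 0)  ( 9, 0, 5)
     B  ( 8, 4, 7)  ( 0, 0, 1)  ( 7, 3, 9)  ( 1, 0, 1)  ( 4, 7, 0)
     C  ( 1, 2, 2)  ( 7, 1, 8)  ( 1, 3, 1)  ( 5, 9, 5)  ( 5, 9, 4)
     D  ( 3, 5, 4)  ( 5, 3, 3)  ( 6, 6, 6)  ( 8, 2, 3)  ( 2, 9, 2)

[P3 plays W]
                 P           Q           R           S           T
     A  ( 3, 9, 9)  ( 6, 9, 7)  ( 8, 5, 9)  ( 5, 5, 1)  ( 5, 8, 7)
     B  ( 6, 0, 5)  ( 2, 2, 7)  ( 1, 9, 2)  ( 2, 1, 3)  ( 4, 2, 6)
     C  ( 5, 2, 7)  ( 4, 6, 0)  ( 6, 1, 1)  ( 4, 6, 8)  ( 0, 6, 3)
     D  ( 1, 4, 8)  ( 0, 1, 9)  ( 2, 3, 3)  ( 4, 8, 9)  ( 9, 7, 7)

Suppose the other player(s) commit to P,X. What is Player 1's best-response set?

argmax u_1 = {C}

u_1(A vs P,X) = 1
u_1(B vs P,X) = 6
u_1(C vs P,X) = 7
u_1(D vs P,X) = 2
max payoff 7 at {C}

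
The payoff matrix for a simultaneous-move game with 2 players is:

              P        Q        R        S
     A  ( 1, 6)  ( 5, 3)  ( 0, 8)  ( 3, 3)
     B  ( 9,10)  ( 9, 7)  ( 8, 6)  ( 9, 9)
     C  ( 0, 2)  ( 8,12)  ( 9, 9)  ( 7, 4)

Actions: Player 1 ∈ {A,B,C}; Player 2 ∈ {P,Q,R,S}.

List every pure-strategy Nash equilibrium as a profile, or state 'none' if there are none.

(A,P): not NE [P1→B gives 9>1; P2→R gives 8>6]
(A,Q): not NE [P1→B gives 9>5; P2→R gives 8>3]
(A,R): not NE [P1→C gives 9>0]
(A,S): not NE [P1→B gives 9>3; P2→R gives 8>3]
(B,P): NE
(B,Q): not NE [P2→P gives 10>7]
(B,R): not NE [P1→C gives 9>8; P2→P gives 10>6]
(B,S): not NE [P2→P gives 10>9]
(C,P): not NE [P1→B gives 9>0; P2→Q gives 12>2]
(C,Q): not NE [P1→B gives 9>8]
(C,R): not NE [P2→Q gives 12>9]
(C,S): not NE [P1→B gives 9>7; P2→Q gives 12>4]

PSNE = {(B,P)}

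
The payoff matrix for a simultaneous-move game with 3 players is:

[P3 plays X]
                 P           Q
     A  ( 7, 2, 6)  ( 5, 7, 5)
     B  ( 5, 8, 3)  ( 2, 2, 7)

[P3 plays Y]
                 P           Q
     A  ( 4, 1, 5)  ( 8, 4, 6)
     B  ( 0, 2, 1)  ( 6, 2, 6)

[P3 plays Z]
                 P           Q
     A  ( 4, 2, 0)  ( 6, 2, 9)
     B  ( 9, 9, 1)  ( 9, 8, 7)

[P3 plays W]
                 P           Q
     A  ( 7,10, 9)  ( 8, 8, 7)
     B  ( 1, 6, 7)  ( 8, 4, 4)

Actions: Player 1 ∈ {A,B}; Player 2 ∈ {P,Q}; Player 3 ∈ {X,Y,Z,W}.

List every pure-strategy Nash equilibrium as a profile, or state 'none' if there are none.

(A,P,X): not NE [P2→Q gives 7>2; P3→W gives 9>6]
(A,P,Y): not NE [P2→Q gives 4>1; P3→W gives 9>5]
(A,P,Z): not NE [P1→B gives 9>4; P3→W gives 9>0]
(A,P,W): NE
(A,Q,X): not NE [P3→Z gives 9>5]
(A,Q,Y): not NE [P3→Z gives 9>6]
(A,Q,Z): not NE [P1→B gives 9>6]
(A,Q,W): not NE [P2→P gives 10>8; P3→Z gives 9>7]
(B,P,X): not NE [P1→A gives 7>5; P3→W gives 7>3]
(B,P,Y): not NE [P1→A gives 4>0; P3→W gives 7>1]
(B,P,Z): not NE [P3→W gives 7>1]
(B,P,W): not NE [P1→A gives 7>1]
(B,Q,X): not NE [P1→A gives 5>2; P2→P gives 8>2]
(B,Q,Y): not NE [P1→A gives 8>6; P3→Z gives 7>6]
(B,Q,Z): not NE [P2→P gives 9>8]
(B,Q,W): not NE [P2→P gives 6>4; P3→Z gives 7>4]

NE set: (A,P,W)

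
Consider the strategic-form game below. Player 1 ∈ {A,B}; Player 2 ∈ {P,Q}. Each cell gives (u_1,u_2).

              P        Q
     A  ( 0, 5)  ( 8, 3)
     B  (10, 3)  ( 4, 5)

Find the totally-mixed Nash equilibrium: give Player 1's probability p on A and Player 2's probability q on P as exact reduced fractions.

p=1/2, q=2/7

P1 indiff ⇒ q·0+(1-q)·8 = q·10+(1-q)·4 ⇒ q(-10) = (1-q)(-4) ⇒ q = 2/7
P2 indiff ⇒ p·5+(1-p)·3 = p·3+(1-p)·5 ⇒ p(2) = (1-p)(2) ⇒ p = 1/2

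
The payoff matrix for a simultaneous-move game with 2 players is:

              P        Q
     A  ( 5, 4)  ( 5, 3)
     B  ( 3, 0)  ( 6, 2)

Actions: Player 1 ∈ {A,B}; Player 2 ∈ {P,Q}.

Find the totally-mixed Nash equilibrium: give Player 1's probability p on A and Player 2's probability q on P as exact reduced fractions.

P1 indiff ⇒ q·5+(1-q)·5 = q·3+(1-q)·6 ⇒ q(2) = (1-q)(1) ⇒ q = 1/3
P2 indiff ⇒ p·4+(1-p)·0 = p·3+(1-p)·2 ⇒ p(1) = (1-p)(2) ⇒ p = 2/3

(p,q) = (2/3, 1/3)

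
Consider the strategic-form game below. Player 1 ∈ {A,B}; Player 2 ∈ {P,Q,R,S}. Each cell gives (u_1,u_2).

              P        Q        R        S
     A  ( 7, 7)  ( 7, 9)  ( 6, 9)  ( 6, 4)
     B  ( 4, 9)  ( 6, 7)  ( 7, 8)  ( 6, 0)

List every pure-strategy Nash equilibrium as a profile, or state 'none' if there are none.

(A,P): not NE [P2→R gives 9>7]
(A,Q): NE
(A,R): not NE [P1→B gives 7>6]
(A,S): not NE [P2→R gives 9>4]
(B,P): not NE [P1→A gives 7>4]
(B,Q): not NE [P1→A gives 7>6; P2→P gives 9>7]
(B,R): not NE [P2→P gives 9>8]
(B,S): not NE [P2→P gives 9>0]

NE set: (A,Q)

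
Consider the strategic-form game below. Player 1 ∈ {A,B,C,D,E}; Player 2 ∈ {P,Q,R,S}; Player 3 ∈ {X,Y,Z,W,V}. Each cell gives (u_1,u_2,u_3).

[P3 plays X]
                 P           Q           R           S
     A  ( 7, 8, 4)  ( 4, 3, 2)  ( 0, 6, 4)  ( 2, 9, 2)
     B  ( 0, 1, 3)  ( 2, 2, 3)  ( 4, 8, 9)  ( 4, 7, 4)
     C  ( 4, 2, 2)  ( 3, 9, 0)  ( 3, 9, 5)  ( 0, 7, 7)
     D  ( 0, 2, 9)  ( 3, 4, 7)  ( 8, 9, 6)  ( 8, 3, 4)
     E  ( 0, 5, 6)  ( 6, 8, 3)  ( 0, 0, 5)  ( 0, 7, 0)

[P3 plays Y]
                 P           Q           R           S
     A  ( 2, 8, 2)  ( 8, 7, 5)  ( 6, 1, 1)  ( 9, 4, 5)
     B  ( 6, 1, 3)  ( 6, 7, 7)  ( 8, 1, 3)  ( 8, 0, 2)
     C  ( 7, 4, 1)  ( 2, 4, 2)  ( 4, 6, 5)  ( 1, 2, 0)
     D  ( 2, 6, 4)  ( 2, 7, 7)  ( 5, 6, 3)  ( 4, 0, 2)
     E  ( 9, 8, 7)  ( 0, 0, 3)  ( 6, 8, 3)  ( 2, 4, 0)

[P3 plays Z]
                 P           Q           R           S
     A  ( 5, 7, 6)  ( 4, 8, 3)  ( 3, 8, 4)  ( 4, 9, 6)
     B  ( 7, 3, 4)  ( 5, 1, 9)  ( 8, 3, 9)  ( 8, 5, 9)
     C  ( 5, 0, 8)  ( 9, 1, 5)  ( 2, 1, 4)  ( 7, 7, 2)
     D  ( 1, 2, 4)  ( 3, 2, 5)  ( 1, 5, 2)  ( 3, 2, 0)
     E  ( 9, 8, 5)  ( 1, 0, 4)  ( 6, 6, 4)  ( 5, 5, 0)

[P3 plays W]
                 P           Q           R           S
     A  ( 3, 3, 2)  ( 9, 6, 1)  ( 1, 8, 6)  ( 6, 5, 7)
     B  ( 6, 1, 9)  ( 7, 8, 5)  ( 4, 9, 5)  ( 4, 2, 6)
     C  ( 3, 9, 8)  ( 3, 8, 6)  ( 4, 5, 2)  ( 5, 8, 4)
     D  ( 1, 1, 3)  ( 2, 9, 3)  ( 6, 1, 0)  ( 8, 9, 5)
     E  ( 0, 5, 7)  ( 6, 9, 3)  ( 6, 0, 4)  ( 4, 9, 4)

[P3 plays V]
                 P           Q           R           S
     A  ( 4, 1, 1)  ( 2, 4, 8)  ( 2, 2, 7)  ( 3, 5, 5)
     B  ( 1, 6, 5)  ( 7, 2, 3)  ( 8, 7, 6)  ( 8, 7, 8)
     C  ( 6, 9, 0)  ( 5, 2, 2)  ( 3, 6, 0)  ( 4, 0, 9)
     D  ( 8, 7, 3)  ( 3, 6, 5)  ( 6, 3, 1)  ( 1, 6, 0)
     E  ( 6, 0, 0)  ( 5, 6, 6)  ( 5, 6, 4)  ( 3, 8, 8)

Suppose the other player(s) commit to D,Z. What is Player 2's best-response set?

argmax u_2 = {R}

u_2(P vs D,Z) = 2
u_2(Q vs D,Z) = 2
u_2(R vs D,Z) = 5
u_2(S vs D,Z) = 2
max payoff 5 at {R}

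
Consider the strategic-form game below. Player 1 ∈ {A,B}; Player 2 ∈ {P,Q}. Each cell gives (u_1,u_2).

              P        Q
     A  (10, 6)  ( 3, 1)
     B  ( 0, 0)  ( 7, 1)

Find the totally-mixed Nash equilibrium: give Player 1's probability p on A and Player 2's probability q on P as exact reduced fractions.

P1 indiff ⇒ q·10+(1-q)·3 = q·0+(1-q)·7 ⇒ q(10) = (1-q)(4) ⇒ q = 2/7
P2 indiff ⇒ p·6+(1-p)·0 = p·1+(1-p)·1 ⇒ p(5) = (1-p)(1) ⇒ p = 1/6

(p,q) = (1/6, 2/7)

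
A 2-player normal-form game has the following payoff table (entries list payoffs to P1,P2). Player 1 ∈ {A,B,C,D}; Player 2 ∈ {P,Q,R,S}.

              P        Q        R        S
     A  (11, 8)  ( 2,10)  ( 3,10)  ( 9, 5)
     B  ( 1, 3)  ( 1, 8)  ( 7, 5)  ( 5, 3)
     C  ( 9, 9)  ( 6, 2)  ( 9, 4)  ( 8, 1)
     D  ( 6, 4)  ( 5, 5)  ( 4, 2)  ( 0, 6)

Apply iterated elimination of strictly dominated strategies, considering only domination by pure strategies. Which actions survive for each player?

IESDS → P1:{A,C} P2:{P,Q,R}

P1 drop B (C beats it: P:9>1 Q:6>1 R:9>7 S:8>5)
P1 drop D (C beats it: P:9>6 Q:6>5 R:9>4 S:8>0)
P2 drop S (P beats it: A:8>5 C:9>1)
P1→{A,C} P2→{P,Q,R}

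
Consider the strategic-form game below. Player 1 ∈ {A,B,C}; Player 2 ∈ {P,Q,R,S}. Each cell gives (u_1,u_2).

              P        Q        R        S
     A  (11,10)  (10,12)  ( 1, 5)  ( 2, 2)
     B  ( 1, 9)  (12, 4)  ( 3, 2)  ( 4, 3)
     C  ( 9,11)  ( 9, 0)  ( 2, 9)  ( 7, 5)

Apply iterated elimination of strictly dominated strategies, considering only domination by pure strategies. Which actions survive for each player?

Survivors P1:{A,B} P2:{P,Q}

P2 drop R (P beats it: A:10>5 B:9>2 C:11>9)
P2 drop S (P beats it: A:10>2 B:9>3 C:11>5)
P1 drop C (A beats it: P:11>9 Q:10>9)
P1→{A,B} P2→{P,Q}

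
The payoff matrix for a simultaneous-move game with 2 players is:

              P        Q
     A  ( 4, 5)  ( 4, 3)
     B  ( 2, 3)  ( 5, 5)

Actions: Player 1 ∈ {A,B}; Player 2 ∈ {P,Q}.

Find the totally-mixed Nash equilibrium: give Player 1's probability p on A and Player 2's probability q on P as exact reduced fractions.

P1 indiff ⇒ q·4+(1-q)·4 = q·2+(1-q)·5 ⇒ q(2) = (1-q)(1) ⇒ q = 1/3
P2 indiff ⇒ p·5+(1-p)·3 = p·3+(1-p)·5 ⇒ p(2) = (1-p)(2) ⇒ p = 1/2

P1 mixes 1/2 on A; P2 mixes 1/3 on P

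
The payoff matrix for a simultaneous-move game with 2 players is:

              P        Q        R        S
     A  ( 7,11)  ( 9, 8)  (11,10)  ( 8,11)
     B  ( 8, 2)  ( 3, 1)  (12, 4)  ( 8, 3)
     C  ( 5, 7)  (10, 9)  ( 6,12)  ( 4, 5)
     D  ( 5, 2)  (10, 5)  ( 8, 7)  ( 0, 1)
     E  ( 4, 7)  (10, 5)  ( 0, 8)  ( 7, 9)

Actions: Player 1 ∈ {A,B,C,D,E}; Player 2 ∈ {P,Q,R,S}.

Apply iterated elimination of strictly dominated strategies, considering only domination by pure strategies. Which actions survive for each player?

P2 drop Q (R beats it: A:10>8 B:4>1 C:12>9 D:7>5 E:8>5)
P1 drop C (A beats it: P:7>5 R:11>6 S:8>4)
P1 drop D (A beats it: P:7>5 R:11>8 S:8>0)
P1 drop E (A beats it: P:7>4 R:11>0 S:8>7)
P1→{A,B} P2→{P,R,S}

Remaining: P1:{A,B} P2:{P,R,S}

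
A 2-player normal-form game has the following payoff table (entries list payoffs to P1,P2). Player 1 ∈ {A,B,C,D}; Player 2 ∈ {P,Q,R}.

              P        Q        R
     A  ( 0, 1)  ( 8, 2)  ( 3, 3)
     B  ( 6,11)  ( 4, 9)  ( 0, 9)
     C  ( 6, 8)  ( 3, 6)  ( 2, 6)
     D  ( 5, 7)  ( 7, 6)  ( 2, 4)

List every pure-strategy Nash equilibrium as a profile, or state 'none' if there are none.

Nash profiles: (A,R), (B,P), (C,P)

(A,P): not NE [P1→C gives 6>0; P2→R gives 3>1]
(A,Q): not NE [P2→R gives 3>2]
(A,R): NE
(B,P): NE
(B,Q): not NE [P1→A gives 8>4; P2→P gives 11>9]
(B,R): not NE [P1→A gives 3>0; P2→P gives 11>9]
(C,P): NE
(C,Q): not NE [P1→A gives 8>3; P2→P gives 8>6]
(C,R): not NE [P1→A gives 3>2; P2→P gives 8>6]
(D,P): not NE [P1→C gives 6>5]
(D,Q): not NE [P1→A gives 8>7; P2→P gives 7>6]
(D,R): not NE [P1→A gives 3>2; P2→P gives 7>4]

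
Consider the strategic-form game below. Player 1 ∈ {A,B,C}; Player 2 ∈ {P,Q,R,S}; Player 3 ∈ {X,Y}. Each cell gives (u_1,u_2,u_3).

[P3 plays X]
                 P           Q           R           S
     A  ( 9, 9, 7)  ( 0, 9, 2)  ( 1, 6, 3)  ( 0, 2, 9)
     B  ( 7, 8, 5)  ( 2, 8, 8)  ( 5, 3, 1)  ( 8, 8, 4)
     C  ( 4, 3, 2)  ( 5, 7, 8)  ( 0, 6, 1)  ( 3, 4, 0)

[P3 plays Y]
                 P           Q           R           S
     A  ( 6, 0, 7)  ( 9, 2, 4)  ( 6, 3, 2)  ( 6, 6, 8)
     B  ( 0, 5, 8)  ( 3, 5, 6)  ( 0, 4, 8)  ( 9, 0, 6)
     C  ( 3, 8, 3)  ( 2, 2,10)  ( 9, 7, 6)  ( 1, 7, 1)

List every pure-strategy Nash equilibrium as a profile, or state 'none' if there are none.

Nash profiles: (A,P,X)

(A,P,X): NE
(A,P,Y): not NE [P2→S gives 6>0]
(A,Q,X): not NE [P1→C gives 5>0; P3→Y gives 4>2]
(A,Q,Y): not NE [P2→S gives 6>2]
(A,R,X): not NE [P1→B gives 5>1; P2→Q gives 9>6]
(A,R,Y): not NE [P1→C gives 9>6; P2→S gives 6>3; P3→X gives 3>2]
(A,S,X): not NE [P1→B gives 8>0; P2→Q gives 9>2]
(A,S,Y): not NE [P1→B gives 9>6; P3→X gives 9>8]
(B,P,X): not NE [P1→A gives 9>7; P3→Y gives 8>5]
(B,P,Y): not NE [P1→A gives 6>0]
(B,Q,X): not NE [P1→C gives 5>2]
(B,Q,Y): not NE [P1→A gives 9>3; P3→X gives 8>6]
(B,R,X): not NE [P2→S gives 8>3; P3→Y gives 8>1]
(B,R,Y): not NE [P1→C gives 9>0; P2→Q gives 5>4]
(B,S,X): not NE [P3→Y gives 6>4]
(B,S,Y): not NE [P2→Q gives 5>0]
(C,P,X): not NE [P1→A gives 9>4; P2→Q gives 7>3; P3→Y gives 3>2]
(C,P,Y): not NE [P1→A gives 6>3]
(C,Q,X): not NE [P3→Y gives 10>8]
(C,Q,Y): not NE [P1→A gives 9>2; P2→P gives 8>2]
(C,R,X): not NE [P1→B gives 5>0; P2→Q gives 7>6; P3→Y gives 6>1]
(C,R,Y): not NE [P2→P gives 8>7]
(C,S,X): not NE [P1→B gives 8>3; P2→Q gives 7>4; P3→Y gives 1>0]
(C,S,Y): not NE [P1→B gives 9>1; P2→P gives 8>7]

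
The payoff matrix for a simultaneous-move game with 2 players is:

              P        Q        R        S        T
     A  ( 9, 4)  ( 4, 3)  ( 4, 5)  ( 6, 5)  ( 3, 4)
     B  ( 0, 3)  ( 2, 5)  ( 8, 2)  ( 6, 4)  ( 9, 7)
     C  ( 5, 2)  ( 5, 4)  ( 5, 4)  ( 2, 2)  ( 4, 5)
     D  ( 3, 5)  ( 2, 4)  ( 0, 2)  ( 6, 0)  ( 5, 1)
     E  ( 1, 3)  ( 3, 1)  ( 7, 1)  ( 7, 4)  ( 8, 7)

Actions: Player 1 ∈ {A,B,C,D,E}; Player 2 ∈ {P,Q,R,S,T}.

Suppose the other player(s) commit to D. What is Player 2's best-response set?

BR_2 = {P}

u_2(P vs D) = 5
u_2(Q vs D) = 4
u_2(R vs D) = 2
u_2(S vs D) = 0
u_2(T vs D) = 1
max payoff 5 at {P}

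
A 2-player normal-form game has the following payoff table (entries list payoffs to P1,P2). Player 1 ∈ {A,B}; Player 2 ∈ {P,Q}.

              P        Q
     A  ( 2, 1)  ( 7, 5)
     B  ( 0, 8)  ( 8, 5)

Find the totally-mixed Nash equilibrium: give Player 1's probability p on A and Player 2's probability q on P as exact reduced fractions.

P1 indiff ⇒ q·2+(1-q)·7 = q·0+(1-q)·8 ⇒ q(2) = (1-q)(1) ⇒ q = 1/3
P2 indiff ⇒ p·1+(1-p)·8 = p·5+(1-p)·5 ⇒ p(-4) = (1-p)(-3) ⇒ p = 3/7

(p,q) = (3/7, 1/3)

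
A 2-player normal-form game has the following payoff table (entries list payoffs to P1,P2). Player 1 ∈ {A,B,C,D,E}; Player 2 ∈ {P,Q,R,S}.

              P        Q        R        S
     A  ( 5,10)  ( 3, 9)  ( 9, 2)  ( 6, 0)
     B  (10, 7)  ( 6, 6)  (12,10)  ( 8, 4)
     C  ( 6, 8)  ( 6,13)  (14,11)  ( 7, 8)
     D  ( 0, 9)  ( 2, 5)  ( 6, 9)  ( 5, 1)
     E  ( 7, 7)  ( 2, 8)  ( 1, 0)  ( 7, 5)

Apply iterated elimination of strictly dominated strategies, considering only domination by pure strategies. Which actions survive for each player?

P1 drop A (B beats it: P:10>5 Q:6>3 R:12>9 S:8>6)
P1 drop D (B beats it: P:10>0 Q:6>2 R:12>6 S:8>5)
P1 drop E (B beats it: P:10>7 Q:6>2 R:12>1 S:8>7)
P2 drop P (R beats it: B:10>7 C:11>8)
P2 drop S (Q beats it: B:6>4 C:13>8)
P1→{B,C} P2→{Q,R}

Survivors P1:{B,C} P2:{Q,R}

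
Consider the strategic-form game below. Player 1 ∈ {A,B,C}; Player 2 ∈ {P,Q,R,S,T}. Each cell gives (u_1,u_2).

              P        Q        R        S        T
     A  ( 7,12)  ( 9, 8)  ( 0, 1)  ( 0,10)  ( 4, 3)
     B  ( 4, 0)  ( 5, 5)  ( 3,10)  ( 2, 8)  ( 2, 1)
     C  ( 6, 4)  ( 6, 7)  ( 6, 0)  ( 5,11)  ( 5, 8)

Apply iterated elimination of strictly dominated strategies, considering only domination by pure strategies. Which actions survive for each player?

P1 drop B (C beats it: P:6>4 Q:6>5 R:6>3 S:5>2 T:5>2)
P2 drop Q (S beats it: A:10>8 C:11>7)
P2 drop R (P beats it: A:12>1 C:4>0)
P2 drop T (S beats it: A:10>3 C:11>8)
P1→{A,C} P2→{P,S}

Remaining: P1:{A,C} P2:{P,S}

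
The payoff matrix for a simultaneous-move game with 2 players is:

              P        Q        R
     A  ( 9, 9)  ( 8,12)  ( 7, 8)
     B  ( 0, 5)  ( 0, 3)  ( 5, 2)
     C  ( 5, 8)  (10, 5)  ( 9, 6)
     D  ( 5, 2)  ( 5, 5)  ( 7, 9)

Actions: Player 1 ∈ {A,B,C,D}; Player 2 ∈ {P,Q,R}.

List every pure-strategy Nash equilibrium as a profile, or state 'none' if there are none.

(A,P): not NE [P2→Q gives 12>9]
(A,Q): not NE [P1→C gives 10>8]
(A,R): not NE [P1→C gives 9>7; P2→Q gives 12>8]
(B,P): not NE [P1→A gives 9>0]
(B,Q): not NE [P1→C gives 10>0; P2→P gives 5>3]
(B,R): not NE [P1→C gives 9>5; P2→P gives 5>2]
(C,P): not NE [P1→A gives 9>5]
(C,Q): not NE [P2→P gives 8>5]
(C,R): not NE [P2→P gives 8>6]
(D,P): not NE [P1→A gives 9>5; P2→R gives 9>2]
(D,Q): not NE [P1→C gives 10>5; P2→R gives 9>5]
(D,R): not NE [P1→C gives 9>7]

No pure NE.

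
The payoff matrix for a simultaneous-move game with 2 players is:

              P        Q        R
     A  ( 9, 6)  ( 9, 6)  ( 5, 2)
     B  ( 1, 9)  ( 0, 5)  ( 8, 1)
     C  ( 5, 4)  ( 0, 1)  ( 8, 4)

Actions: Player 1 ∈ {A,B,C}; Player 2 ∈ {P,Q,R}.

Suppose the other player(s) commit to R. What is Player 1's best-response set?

P1 best: {B,C}

u_1(A vs R) = 5
u_1(B vs R) = 8
u_1(C vs R) = 8
max payoff 8 at {B,C}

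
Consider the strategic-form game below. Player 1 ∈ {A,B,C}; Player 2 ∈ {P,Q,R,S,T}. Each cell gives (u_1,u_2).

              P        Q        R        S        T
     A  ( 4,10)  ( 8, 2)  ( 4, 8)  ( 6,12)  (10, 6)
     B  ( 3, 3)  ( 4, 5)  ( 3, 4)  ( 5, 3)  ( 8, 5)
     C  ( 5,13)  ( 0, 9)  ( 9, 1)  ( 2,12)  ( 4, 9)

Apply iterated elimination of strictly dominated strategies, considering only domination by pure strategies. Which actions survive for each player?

P1 drop B (A beats it: P:4>3 Q:8>4 R:4>3 S:6>5 T:10>8)
P2 drop Q (P beats it: A:10>2 C:13>9)
P2 drop R (P beats it: A:10>8 C:13>1)
P2 drop T (P beats it: A:10>6 C:13>9)
P1→{A,C} P2→{P,S}

Remaining: P1:{A,C} P2:{P,S}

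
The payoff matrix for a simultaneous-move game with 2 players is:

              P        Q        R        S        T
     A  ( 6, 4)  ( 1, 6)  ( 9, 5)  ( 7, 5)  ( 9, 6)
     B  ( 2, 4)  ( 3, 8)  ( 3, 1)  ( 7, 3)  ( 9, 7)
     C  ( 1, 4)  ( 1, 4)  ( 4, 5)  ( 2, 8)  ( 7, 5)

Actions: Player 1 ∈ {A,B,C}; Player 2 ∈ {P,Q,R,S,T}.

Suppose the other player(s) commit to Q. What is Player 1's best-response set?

argmax u_1 = {B}

u_1(A vs Q) = 1
u_1(B vs Q) = 3
u_1(C vs Q) = 1
max payoff 3 at {B}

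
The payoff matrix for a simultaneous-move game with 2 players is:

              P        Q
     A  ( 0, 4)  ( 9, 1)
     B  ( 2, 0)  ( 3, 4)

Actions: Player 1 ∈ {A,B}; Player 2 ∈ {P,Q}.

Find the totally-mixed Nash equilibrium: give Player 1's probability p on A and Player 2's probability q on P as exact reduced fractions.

p=4/7, q=3/4

P1 indiff ⇒ q·0+(1-q)·9 = q·2+(1-q)·3 ⇒ q(-2) = (1-q)(-6) ⇒ q = 3/4
P2 indiff ⇒ p·4+(1-p)·0 = p·1+(1-p)·4 ⇒ p(3) = (1-p)(4) ⇒ p = 4/7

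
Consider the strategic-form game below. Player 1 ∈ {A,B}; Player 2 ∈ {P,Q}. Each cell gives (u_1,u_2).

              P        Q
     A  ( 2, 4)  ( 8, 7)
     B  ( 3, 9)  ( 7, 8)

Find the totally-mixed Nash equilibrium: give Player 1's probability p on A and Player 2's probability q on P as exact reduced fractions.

P1 indiff ⇒ q·2+(1-q)·8 = q·3+(1-q)·7 ⇒ q(-1) = (1-q)(-1) ⇒ q = 1/2
P2 indiff ⇒ p·4+(1-p)·9 = p·7+(1-p)·8 ⇒ p(-3) = (1-p)(-1) ⇒ p = 1/4

P1 mixes 1/4 on A; P2 mixes 1/2 on P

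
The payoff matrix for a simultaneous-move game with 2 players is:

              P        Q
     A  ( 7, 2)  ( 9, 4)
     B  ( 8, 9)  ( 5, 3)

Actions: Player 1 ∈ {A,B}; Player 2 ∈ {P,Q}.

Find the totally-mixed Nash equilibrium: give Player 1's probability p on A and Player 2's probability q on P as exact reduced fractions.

P1 mixes 3/4 on A; P2 mixes 4/5 on P

P1 indiff ⇒ q·7+(1-q)·9 = q·8+(1-q)·5 ⇒ q(-1) = (1-q)(-4) ⇒ q = 4/5
P2 indiff ⇒ p·2+(1-p)·9 = p·4+(1-p)·3 ⇒ p(-2) = (1-p)(-6) ⇒ p = 3/4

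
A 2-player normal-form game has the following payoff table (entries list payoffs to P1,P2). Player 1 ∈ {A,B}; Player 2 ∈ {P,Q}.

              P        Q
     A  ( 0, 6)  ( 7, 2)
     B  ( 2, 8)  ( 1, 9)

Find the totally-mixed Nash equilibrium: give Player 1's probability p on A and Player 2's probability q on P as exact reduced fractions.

P1 indiff ⇒ q·0+(1-q)·7 = q·2+(1-q)·1 ⇒ q(-2) = (1-q)(-6) ⇒ q = 3/4
P2 indiff ⇒ p·6+(1-p)·8 = p·2+(1-p)·9 ⇒ p(4) = (1-p)(1) ⇒ p = 1/5

p=1/5, q=3/4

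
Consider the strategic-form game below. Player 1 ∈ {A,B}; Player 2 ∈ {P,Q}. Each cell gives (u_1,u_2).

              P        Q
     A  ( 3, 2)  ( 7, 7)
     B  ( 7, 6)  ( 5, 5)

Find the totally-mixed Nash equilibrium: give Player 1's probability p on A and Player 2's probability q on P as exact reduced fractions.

P1 indiff ⇒ q·3+(1-q)·7 = q·7+(1-q)·5 ⇒ q(-4) = (1-q)(-2) ⇒ q = 1/3
P2 indiff ⇒ p·2+(1-p)·6 = p·7+(1-p)·5 ⇒ p(-5) = (1-p)(-1) ⇒ p = 1/6

p=1/6, q=1/3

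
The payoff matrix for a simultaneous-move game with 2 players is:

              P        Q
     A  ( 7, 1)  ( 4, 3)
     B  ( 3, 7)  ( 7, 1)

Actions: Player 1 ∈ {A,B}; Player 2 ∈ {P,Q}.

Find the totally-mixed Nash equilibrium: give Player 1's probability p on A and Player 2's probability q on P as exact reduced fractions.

(p,q) = (3/4, 3/7)

P1 indiff ⇒ q·7+(1-q)·4 = q·3+(1-q)·7 ⇒ q(4) = (1-q)(3) ⇒ q = 3/7
P2 indiff ⇒ p·1+(1-p)·7 = p·3+(1-p)·1 ⇒ p(-2) = (1-p)(-6) ⇒ p = 3/4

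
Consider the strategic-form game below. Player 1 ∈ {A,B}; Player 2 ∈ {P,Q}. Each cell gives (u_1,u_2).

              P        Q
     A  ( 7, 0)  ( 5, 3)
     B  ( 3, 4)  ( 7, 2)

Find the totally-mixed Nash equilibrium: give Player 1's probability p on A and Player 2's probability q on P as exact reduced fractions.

P1 mixes 2/5 on A; P2 mixes 1/3 on P

P1 indiff ⇒ q·7+(1-q)·5 = q·3+(1-q)·7 ⇒ q(4) = (1-q)(2) ⇒ q = 1/3
P2 indiff ⇒ p·0+(1-p)·4 = p·3+(1-p)·2 ⇒ p(-3) = (1-p)(-2) ⇒ p = 2/5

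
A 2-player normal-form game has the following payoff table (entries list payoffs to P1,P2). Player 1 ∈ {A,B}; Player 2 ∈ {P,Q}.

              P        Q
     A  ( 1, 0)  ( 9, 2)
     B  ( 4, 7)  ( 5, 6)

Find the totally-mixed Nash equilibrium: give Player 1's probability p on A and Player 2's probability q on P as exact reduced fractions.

P1 indiff ⇒ q·1+(1-q)·9 = q·4+(1-q)·5 ⇒ q(-3) = (1-q)(-4) ⇒ q = 4/7
P2 indiff ⇒ p·0+(1-p)·7 = p·2+(1-p)·6 ⇒ p(-2) = (1-p)(-1) ⇒ p = 1/3

(p,q) = (1/3, 4/7)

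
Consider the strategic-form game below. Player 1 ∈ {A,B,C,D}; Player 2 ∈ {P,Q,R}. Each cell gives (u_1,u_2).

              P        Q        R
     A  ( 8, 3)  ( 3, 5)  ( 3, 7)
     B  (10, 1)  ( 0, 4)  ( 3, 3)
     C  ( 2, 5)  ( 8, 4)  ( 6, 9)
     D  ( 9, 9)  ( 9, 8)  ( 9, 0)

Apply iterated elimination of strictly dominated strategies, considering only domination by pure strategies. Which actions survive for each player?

Remaining: P1:{B,D} P2:{P,Q}

P1 drop A (D beats it: P:9>8 Q:9>3 R:9>3)
P1 drop C (D beats it: P:9>2 Q:9>8 R:9>6)
P2 drop R (Q beats it: B:4>3 D:8>0)
P1→{B,D} P2→{P,Q}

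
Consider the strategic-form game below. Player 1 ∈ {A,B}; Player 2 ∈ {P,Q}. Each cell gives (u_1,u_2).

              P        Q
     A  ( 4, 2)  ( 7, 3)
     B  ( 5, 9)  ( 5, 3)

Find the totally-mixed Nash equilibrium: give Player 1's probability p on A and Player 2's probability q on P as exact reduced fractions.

P1 mixes 6/7 on A; P2 mixes 2/3 on P

P1 indiff ⇒ q·4+(1-q)·7 = q·5+(1-q)·5 ⇒ q(-1) = (1-q)(-2) ⇒ q = 2/3
P2 indiff ⇒ p·2+(1-p)·9 = p·3+(1-p)·3 ⇒ p(-1) = (1-p)(-6) ⇒ p = 6/7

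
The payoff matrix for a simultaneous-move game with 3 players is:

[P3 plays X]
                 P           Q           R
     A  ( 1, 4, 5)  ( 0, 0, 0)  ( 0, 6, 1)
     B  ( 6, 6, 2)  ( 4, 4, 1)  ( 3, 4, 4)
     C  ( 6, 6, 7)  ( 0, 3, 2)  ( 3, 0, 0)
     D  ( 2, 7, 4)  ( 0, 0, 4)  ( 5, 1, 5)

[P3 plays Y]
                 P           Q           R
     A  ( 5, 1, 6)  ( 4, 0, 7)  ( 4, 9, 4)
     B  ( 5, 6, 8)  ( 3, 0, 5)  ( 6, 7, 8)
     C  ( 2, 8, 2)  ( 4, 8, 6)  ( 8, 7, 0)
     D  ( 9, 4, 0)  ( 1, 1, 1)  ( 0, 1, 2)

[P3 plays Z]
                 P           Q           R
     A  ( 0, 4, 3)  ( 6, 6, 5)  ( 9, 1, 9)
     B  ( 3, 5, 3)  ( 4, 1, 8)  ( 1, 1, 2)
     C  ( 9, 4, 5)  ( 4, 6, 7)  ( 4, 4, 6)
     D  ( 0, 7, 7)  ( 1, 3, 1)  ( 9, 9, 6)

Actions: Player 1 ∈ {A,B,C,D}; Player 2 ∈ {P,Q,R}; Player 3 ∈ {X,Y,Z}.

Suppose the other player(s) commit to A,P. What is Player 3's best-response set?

u_3(X vs A,P) = 5
u_3(Y vs A,P) = 6
u_3(Z vs A,P) = 3
max payoff 6 at {Y}

BR_3 = {Y}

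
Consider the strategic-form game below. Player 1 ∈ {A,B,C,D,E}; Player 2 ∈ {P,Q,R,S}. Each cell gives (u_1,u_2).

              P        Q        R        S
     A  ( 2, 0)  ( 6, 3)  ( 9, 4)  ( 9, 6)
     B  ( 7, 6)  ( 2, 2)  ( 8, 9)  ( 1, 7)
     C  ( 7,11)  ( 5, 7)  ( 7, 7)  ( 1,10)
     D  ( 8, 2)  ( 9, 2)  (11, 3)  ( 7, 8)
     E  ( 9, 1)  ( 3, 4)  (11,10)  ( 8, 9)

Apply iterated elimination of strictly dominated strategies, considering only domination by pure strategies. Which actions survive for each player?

IESDS → P1:{A,D,E} P2:{R,S}

P1 drop B (D beats it: P:8>7 Q:9>2 R:11>8 S:7>1)
P1 drop C (D beats it: P:8>7 Q:9>5 R:11>7 S:7>1)
P2 drop P (R beats it: A:4>0 D:3>2 E:10>1)
P2 drop Q (R beats it: A:4>3 D:3>2 E:10>4)
P1→{A,D,E} P2→{R,S}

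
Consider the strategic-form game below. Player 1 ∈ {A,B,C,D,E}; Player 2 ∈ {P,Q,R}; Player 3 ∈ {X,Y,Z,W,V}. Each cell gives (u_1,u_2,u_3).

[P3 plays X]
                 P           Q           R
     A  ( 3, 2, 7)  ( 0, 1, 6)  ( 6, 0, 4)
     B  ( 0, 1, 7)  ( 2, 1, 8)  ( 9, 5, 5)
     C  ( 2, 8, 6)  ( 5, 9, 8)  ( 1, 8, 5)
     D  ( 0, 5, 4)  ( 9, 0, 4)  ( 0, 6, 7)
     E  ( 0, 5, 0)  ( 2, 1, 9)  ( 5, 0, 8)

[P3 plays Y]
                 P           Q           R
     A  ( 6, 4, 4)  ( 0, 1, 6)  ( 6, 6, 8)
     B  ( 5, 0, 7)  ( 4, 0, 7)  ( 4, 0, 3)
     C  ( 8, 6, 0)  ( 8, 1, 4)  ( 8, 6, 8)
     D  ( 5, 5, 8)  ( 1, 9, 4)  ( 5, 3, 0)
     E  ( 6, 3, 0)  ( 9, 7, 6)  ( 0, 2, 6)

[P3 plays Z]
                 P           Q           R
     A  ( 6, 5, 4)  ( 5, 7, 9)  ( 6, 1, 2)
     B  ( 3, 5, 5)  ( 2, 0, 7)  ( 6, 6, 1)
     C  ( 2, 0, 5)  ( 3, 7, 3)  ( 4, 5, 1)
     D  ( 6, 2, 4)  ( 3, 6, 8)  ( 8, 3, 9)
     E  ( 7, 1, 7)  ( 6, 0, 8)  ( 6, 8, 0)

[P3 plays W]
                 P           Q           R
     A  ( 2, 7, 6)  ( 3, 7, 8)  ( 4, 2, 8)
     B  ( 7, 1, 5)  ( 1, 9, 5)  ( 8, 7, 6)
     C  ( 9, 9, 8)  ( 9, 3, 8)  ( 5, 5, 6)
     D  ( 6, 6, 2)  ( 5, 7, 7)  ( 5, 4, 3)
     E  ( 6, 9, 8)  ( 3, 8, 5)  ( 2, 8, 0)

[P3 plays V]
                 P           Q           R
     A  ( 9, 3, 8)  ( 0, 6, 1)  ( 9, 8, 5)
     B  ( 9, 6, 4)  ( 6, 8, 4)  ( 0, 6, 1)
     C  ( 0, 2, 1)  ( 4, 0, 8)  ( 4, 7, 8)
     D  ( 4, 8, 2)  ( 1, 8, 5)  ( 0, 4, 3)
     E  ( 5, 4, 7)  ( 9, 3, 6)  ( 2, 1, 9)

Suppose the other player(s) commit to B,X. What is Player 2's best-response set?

BR_2 = {R}

u_2(P vs B,X) = 1
u_2(Q vs B,X) = 1
u_2(R vs B,X) = 5
max payoff 5 at {R}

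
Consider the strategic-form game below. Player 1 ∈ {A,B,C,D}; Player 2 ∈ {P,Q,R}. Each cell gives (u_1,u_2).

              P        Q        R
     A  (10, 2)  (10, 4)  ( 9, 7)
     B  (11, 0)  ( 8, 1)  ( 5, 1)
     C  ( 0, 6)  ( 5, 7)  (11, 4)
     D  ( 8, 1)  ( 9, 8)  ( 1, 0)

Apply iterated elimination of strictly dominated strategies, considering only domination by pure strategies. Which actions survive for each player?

IESDS → P1:{A,C} P2:{Q,R}

P1 drop D (A beats it: P:10>8 Q:10>9 R:9>1)
P2 drop P (Q beats it: A:4>2 B:1>0 C:7>6)
P1 drop B (A beats it: Q:10>8 R:9>5)
P1→{A,C} P2→{Q,R}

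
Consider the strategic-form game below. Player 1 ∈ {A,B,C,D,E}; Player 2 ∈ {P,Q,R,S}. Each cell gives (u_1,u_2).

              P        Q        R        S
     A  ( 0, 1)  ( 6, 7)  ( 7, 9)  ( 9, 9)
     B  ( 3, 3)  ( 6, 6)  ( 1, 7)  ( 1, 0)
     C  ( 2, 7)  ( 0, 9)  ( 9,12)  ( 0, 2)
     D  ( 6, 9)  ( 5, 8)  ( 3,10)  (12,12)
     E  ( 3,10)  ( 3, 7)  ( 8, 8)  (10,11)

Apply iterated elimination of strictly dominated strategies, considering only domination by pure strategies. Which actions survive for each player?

P2 drop Q (R beats it: A:9>7 B:7>6 C:12>9 D:10>8 E:8>7)
P1 drop A (E beats it: P:3>0 R:8>7 S:10>9)
P1 drop B (D beats it: P:6>3 R:3>1 S:12>1)
P1→{C,D,E} P2→{P,R,S}

Survivors P1:{C,D,E} P2:{P,R,S}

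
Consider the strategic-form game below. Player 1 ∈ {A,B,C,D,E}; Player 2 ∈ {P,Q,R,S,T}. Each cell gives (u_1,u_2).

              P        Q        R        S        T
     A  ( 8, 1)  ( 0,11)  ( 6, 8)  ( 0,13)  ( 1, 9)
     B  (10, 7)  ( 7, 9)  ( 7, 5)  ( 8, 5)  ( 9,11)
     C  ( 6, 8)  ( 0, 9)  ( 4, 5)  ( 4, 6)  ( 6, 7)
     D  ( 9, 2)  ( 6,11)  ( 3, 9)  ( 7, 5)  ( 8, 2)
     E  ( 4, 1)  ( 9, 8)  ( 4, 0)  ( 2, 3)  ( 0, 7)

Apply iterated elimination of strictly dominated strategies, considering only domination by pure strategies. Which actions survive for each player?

IESDS → P1:{B,E} P2:{Q,T}

P1 drop A (B beats it: P:10>8 Q:7>0 R:7>6 S:8>0 T:9>1)
P1 drop C (B beats it: P:10>6 Q:7>0 R:7>4 S:8>4 T:9>6)
P1 drop D (B beats it: P:10>9 Q:7>6 R:7>3 S:8>7 T:9>8)
P2 drop P (Q beats it: B:9>7 E:8>1)
P2 drop R (Q beats it: B:9>5 E:8>0)
P2 drop S (Q beats it: B:9>5 E:8>3)
P1→{B,E} P2→{Q,T}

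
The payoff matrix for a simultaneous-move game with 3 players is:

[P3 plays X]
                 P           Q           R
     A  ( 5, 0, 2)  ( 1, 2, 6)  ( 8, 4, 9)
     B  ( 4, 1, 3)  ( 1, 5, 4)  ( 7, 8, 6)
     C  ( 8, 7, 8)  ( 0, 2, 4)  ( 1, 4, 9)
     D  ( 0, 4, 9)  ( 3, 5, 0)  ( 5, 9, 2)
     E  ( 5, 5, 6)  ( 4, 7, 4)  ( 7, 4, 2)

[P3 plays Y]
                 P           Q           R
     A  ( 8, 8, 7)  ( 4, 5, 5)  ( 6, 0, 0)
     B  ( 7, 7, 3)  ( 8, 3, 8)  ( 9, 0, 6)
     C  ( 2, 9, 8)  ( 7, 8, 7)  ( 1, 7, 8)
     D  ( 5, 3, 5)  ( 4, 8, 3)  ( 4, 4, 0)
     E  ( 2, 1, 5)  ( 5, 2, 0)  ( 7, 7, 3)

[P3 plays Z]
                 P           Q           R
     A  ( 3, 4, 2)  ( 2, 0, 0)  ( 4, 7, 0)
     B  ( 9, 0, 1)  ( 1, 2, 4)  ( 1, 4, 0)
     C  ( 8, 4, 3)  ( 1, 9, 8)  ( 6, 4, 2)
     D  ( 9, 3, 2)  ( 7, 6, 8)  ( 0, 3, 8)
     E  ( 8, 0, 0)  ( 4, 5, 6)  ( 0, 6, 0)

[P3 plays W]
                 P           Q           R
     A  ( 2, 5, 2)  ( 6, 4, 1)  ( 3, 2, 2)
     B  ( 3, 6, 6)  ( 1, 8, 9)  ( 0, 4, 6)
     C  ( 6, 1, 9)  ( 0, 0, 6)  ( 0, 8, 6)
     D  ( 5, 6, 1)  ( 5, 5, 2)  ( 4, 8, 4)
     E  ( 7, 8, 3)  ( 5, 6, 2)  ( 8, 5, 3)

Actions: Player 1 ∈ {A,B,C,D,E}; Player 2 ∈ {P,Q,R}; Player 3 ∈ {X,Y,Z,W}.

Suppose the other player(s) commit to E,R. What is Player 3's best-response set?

P3 best: {Y,W}

u_3(X vs E,R) = 2
u_3(Y vs E,R) = 3
u_3(Z vs E,R) = 0
u_3(W vs E,R) = 3
max payoff 3 at {Y,W}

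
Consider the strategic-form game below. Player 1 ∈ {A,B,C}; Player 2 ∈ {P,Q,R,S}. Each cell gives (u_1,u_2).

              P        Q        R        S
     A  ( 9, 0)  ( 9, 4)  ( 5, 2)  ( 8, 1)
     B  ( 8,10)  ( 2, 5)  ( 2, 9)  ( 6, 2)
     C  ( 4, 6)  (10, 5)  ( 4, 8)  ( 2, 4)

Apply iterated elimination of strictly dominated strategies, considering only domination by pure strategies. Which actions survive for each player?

Remaining: P1:{A,C} P2:{Q,R}

P1 drop B (A beats it: P:9>8 Q:9>2 R:5>2 S:8>6)
P2 drop P (R beats it: A:2>0 C:8>6)
P2 drop S (Q beats it: A:4>1 C:5>4)
P1→{A,C} P2→{Q,R}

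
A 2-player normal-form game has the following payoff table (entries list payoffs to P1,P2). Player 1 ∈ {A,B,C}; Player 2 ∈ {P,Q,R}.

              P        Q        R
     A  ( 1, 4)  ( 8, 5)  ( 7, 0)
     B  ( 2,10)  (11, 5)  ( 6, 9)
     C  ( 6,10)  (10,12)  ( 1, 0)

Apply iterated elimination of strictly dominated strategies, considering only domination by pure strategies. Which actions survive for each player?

P2 drop R (P beats it: A:4>0 B:10>9 C:10>0)
P1 drop A (B beats it: P:2>1 Q:11>8)
P1→{B,C} P2→{P,Q}

Survivors P1:{B,C} P2:{P,Q}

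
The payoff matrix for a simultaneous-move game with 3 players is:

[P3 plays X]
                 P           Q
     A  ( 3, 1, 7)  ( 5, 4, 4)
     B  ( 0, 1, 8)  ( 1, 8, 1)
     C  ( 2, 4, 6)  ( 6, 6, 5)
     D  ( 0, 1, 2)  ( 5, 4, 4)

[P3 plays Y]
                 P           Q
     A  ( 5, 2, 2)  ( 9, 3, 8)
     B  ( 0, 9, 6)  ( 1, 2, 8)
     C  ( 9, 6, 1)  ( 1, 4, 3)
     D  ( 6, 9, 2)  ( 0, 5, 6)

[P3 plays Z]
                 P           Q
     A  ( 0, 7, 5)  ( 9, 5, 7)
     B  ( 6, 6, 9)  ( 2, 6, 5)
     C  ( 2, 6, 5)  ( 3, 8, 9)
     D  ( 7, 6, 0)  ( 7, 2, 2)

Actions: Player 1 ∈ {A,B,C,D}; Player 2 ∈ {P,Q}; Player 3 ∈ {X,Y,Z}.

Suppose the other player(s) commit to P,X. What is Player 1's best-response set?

P1 best: {A}

u_1(A vs P,X) = 3
u_1(B vs P,X) = 0
u_1(C vs P,X) = 2
u_1(D vs P,X) = 0
max payoff 3 at {A}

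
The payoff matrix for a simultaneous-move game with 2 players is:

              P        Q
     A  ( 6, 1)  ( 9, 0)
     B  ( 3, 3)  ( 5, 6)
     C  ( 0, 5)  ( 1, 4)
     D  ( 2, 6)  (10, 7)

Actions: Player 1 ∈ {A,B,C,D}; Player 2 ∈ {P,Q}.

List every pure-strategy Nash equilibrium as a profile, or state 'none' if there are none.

PSNE = {(A,P), (D,Q)}

(A,P): NE
(A,Q): not NE [P1→D gives 10>9; P2→P gives 1>0]
(B,P): not NE [P1→A gives 6>3; P2→Q gives 6>3]
(B,Q): not NE [P1→D gives 10>5]
(C,P): not NE [P1→A gives 6>0]
(C,Q): not NE [P1→D gives 10>1; P2→P gives 5>4]
(D,P): not NE [P1→A gives 6>2; P2→Q gives 7>6]
(D,Q): NE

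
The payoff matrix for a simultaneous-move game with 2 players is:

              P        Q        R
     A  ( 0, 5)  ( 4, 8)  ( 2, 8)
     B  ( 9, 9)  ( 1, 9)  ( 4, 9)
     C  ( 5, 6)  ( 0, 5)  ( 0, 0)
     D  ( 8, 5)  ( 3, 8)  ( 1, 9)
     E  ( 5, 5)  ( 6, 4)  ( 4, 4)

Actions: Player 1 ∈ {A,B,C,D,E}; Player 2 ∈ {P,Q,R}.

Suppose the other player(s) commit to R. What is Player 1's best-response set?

P1 best: {B,E}

u_1(A vs R) = 2
u_1(B vs R) = 4
u_1(C vs R) = 0
u_1(D vs R) = 1
u_1(E vs R) = 4
max payoff 4 at {B,E}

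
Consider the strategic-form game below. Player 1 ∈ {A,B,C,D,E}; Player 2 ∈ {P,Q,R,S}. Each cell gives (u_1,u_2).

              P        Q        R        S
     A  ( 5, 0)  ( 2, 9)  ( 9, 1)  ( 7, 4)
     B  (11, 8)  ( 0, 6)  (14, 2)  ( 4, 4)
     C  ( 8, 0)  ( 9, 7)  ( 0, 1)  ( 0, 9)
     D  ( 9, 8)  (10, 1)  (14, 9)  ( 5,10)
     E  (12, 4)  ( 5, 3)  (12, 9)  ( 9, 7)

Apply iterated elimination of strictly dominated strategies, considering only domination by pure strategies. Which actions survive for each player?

P1 drop A (E beats it: P:12>5 Q:5>2 R:12>9 S:9>7)
P1 drop C (D beats it: P:9>8 Q:10>9 R:14>0 S:5>0)
P2 drop Q (P beats it: B:8>6 D:8>1 E:4>3)
P1→{B,D,E} P2→{P,R,S}

Remaining: P1:{B,D,E} P2:{P,R,S}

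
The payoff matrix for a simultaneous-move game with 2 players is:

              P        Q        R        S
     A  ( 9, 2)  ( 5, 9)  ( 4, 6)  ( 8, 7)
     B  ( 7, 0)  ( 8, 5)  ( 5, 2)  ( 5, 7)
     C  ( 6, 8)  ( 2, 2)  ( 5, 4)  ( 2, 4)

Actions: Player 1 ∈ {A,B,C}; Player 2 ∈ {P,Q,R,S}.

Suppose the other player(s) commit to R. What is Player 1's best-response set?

BR_1 = {B,C}

u_1(A vs R) = 4
u_1(B vs R) = 5
u_1(C vs R) = 5
max payoff 5 at {B,C}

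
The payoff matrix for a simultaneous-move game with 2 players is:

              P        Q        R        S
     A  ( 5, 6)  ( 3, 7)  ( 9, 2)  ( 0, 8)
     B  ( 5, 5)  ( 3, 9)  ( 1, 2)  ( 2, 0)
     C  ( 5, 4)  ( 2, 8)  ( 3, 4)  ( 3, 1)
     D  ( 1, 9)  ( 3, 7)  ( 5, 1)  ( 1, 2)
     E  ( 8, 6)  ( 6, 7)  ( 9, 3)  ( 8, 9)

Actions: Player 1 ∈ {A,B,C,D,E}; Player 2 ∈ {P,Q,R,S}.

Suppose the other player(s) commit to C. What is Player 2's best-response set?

u_2(P vs C) = 4
u_2(Q vs C) = 8
u_2(R vs C) = 4
u_2(S vs C) = 1
max payoff 8 at {Q}

BR_2 = {Q}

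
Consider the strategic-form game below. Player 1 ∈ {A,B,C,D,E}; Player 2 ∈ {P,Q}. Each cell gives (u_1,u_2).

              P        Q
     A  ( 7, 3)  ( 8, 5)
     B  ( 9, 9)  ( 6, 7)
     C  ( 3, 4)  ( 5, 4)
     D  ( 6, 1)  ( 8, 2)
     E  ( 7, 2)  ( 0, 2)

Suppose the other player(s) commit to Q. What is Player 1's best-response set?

u_1(A vs Q) = 8
u_1(B vs Q) = 6
u_1(C vs Q) = 5
u_1(D vs Q) = 8
u_1(E vs Q) = 0
max payoff 8 at {A,D}

argmax u_1 = {A,D}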